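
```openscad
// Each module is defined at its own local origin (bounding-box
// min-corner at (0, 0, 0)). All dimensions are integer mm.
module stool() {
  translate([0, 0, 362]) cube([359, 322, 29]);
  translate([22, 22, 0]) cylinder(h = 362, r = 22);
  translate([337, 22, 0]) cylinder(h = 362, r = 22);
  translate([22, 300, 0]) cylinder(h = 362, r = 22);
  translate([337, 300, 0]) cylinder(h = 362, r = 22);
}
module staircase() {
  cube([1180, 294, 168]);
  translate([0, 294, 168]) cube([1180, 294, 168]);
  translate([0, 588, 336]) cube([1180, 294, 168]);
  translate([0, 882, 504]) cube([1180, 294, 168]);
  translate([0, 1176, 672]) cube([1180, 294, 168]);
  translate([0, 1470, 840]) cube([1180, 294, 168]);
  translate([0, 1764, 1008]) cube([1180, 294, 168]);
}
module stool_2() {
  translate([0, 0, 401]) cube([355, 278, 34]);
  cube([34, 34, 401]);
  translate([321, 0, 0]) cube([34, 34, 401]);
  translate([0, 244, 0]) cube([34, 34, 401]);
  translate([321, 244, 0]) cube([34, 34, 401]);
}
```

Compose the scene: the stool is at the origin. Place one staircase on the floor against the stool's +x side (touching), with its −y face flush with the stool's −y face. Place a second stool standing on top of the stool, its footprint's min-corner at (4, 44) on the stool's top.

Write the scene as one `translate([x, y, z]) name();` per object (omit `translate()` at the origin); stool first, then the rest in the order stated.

stool();
translate([359, 0, 0]) staircase();
translate([4, 44, 391]) stool_2();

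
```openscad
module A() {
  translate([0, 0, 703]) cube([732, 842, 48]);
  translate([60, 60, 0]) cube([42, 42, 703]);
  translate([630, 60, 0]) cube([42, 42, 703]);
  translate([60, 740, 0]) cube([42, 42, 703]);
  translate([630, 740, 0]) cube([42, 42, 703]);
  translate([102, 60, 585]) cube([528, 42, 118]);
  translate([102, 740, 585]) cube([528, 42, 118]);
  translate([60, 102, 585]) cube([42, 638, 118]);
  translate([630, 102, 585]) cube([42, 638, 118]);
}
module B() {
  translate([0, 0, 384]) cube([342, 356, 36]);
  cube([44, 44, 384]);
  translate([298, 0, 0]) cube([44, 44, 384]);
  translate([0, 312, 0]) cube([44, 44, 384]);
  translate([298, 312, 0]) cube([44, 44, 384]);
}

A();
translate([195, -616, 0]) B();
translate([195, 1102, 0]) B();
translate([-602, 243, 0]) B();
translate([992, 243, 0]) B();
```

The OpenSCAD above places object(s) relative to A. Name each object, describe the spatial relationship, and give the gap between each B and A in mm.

A is a table. B is a stool. Four stools sit around the table at the −y, +y, −x, +x sides. The gap between each stool and the table is 260 mm.

Each stool's nearest face is 260 mm from the table's bounding box.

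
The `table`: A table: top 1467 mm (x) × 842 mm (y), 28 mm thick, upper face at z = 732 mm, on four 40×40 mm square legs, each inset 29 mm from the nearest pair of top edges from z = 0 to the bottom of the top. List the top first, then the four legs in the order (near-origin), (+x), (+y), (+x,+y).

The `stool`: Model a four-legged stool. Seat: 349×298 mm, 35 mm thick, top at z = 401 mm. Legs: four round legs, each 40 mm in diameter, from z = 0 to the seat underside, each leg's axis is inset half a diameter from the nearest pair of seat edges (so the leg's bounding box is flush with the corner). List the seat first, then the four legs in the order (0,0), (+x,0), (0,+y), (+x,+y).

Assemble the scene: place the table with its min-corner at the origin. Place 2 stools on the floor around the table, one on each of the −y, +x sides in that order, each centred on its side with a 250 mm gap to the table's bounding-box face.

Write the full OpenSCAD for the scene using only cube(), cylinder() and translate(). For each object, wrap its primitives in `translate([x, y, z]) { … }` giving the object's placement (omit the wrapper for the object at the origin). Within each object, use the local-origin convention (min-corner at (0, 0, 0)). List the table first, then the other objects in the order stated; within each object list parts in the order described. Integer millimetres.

translate([0, 0, 704]) cube([1467, 842, 28]);
translate([29, 29, 0]) cube([40, 40, 704]);
translate([1398, 29, 0]) cube([40, 40, 704]);
translate([29, 773, 0]) cube([40, 40, 704]);
translate([1398, 773, 0]) cube([40, 40, 704]);
translate([559, -548, 0]) {
  translate([0, 0, 366]) cube([349, 298, 35]);
  translate([20, 20, 0]) cylinder(h = 366, r = 20);
  translate([329, 20, 0]) cylinder(h = 366, r = 20);
  translate([20, 278, 0]) cylinder(h = 366, r = 20);
  translate([329, 278, 0]) cylinder(h = 366, r = 20);
}
translate([1717, 272, 0]) {
  translate([0, 0, 366]) cube([349, 298, 35]);
  translate([20, 20, 0]) cylinder(h = 366, r = 20);
  translate([329, 20, 0]) cylinder(h = 366, r = 20);
  translate([20, 278, 0]) cylinder(h = 366, r = 20);
  translate([329, 278, 0]) cylinder(h = 366, r = 20);
}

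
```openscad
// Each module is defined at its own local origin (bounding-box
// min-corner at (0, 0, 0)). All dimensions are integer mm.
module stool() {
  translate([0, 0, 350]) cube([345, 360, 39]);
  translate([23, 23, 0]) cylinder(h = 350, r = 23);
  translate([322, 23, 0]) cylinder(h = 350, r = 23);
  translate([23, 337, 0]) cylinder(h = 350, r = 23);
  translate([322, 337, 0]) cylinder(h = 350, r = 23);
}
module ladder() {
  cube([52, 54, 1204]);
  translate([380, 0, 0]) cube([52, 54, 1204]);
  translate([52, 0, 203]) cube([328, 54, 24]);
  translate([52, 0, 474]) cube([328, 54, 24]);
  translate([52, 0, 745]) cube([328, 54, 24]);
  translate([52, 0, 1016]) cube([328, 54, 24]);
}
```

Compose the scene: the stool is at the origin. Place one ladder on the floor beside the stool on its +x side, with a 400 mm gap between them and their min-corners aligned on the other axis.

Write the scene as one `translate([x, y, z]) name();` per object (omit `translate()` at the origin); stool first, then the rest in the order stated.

stool();
translate([745, 0, 0]) ladder();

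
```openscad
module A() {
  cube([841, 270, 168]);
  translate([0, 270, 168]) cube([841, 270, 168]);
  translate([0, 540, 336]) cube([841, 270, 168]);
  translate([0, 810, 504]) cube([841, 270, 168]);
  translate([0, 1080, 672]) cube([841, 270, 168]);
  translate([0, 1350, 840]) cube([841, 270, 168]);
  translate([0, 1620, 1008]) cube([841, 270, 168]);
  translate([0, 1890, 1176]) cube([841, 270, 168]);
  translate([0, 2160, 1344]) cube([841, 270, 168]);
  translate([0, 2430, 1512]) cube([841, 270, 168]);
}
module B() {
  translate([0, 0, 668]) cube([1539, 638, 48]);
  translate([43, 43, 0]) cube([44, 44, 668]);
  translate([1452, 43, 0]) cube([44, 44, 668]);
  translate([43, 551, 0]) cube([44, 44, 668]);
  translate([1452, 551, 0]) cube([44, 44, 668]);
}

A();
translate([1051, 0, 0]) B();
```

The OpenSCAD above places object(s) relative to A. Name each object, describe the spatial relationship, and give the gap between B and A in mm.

A is a staircase. B is a table. The table is on the floor beside the staircase on its +x side. The gap between the table and the staircase is 210 mm.

The table's nearest face is 210 mm from the staircase's +x face.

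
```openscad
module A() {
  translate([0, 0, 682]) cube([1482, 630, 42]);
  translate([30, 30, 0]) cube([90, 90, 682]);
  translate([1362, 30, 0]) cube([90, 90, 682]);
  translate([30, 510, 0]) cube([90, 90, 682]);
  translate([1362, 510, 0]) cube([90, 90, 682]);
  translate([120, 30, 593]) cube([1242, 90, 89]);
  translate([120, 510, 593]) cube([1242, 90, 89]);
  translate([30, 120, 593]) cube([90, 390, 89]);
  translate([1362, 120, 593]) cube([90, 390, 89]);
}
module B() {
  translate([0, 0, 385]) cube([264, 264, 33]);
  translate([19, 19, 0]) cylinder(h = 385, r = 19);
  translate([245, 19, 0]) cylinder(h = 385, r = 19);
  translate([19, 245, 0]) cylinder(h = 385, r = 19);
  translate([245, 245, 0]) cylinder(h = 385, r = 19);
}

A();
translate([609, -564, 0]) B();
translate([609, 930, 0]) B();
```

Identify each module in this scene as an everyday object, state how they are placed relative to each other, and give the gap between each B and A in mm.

Each stool's nearest face is 300 mm from the table's bounding box.

A is a table. B is a stool. Two stools sit around the table at the −y, +y sides. The gap between each stool and the table is 300 mm.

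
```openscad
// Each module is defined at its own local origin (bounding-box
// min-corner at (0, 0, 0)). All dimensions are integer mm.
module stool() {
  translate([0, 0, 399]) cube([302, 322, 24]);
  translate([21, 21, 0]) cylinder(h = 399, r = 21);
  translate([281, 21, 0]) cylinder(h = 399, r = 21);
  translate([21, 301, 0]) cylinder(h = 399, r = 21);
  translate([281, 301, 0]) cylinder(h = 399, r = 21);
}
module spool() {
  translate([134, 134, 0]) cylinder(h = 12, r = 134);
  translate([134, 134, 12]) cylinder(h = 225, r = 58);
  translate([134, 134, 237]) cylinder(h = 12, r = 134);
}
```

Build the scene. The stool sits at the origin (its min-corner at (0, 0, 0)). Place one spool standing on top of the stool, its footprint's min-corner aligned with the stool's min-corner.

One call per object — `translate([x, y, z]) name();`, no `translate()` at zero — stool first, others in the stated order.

stool();
translate([0, 0, 423]) spool();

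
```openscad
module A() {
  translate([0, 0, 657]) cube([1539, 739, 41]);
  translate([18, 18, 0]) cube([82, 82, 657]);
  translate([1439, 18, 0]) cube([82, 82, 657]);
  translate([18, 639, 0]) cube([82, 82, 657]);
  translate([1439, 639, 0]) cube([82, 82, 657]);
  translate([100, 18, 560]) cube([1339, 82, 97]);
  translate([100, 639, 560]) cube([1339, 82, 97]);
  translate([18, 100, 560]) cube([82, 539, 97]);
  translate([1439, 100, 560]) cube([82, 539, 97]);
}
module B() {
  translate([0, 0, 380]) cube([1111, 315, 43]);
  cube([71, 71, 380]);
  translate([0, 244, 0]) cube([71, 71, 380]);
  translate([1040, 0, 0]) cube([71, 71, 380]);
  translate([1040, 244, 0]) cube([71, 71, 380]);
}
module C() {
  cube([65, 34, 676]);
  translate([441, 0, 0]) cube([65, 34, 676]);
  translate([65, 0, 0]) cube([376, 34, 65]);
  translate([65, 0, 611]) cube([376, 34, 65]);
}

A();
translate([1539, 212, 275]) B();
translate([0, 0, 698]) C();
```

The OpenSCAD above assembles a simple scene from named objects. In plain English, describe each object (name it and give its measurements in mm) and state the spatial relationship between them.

A is a rectangular dining table. The top is 1539×739×41 mm with its upper surface at z = 698 mm. It stands on four 82×82 mm square legs, each inset 18 mm from the nearest pair of top edges, running from the floor to the underside of the top. Four apron rails, 82 mm thick and 97 mm tall, run between adjacent legs with their top edges flush with the underside of the top and their outer faces flush with the legs' outer faces.

B is a long wooden bench with a 1111 mm (x) × 315 mm (y) seat, 43 mm thick, its top surface 423 mm above the floor. Four 71 mm square legs at the seat corners, flush with the edges, run from z = 0 to the seat underside.

C is a rectangular picture frame lying in the x–z plane (depth along y). The opening is 376 mm wide (x) by 546 mm tall (z), surrounded by a border 65 mm wide on all four sides. The frame is 34 mm deep and is made of two full-height vertical stiles with two horizontal rails fitted between them.

The bench is beside the table with their tops flush at z = 698. The picture frame is on top of the table.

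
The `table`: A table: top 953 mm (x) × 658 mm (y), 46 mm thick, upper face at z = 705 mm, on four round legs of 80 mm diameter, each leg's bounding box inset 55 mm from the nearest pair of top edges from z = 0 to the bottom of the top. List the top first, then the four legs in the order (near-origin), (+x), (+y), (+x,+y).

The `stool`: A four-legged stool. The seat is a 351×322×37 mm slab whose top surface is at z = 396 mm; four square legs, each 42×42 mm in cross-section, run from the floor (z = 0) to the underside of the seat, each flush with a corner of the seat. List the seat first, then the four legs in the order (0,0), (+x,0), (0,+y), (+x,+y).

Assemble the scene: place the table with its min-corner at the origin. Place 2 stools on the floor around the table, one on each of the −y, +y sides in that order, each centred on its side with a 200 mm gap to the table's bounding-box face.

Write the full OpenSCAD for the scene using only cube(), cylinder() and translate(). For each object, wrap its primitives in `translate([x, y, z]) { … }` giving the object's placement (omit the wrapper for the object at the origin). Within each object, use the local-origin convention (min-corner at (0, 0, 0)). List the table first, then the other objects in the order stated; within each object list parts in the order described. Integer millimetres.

translate([0, 0, 659]) cube([953, 658, 46]);
translate([95, 95, 0]) cylinder(h = 659, r = 40);
translate([858, 95, 0]) cylinder(h = 659, r = 40);
translate([95, 563, 0]) cylinder(h = 659, r = 40);
translate([858, 563, 0]) cylinder(h = 659, r = 40);
translate([301, -522, 0]) {
  translate([0, 0, 359]) cube([351, 322, 37]);
  cube([42, 42, 359]);
  translate([309, 0, 0]) cube([42, 42, 359]);
  translate([0, 280, 0]) cube([42, 42, 359]);
  translate([309, 280, 0]) cube([42, 42, 359]);
}
translate([301, 858, 0]) {
  translate([0, 0, 359]) cube([351, 322, 37]);
  cube([42, 42, 359]);
  translate([309, 0, 0]) cube([42, 42, 359]);
  translate([0, 280, 0]) cube([42, 42, 359]);
  translate([309, 280, 0]) cube([42, 42, 359]);
}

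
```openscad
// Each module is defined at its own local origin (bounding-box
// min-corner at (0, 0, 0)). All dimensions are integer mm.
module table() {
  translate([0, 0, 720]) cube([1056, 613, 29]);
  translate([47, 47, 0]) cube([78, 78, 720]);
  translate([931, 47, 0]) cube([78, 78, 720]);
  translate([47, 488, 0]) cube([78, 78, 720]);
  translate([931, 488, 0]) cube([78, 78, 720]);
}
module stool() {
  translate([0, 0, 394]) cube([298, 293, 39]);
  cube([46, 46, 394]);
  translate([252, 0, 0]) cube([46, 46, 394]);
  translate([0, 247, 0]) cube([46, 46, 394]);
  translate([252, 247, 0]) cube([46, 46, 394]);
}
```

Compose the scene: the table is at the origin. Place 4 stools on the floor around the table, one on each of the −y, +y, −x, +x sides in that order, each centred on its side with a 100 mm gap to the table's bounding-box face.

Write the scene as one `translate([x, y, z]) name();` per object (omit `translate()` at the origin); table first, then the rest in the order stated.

table();
translate([379, -393, 0]) stool();
translate([379, 713, 0]) stool();
translate([-398, 160, 0]) stool();
translate([1156, 160, 0]) stool();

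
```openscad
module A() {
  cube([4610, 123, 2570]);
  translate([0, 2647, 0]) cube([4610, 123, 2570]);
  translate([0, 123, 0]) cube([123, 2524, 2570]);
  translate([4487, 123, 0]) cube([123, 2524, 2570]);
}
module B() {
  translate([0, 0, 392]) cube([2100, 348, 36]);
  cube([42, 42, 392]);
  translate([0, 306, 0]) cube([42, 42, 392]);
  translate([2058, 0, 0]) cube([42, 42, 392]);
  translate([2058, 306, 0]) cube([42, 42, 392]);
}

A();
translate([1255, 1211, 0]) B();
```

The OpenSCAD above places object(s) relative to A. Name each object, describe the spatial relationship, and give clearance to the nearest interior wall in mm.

A is a house frame. B is a bench. The bench sits inside the house frame, centred. The clearance to the nearest interior wall is 1088 mm.

Clearances: x = 1132, y = 1088; minimum 1088 mm.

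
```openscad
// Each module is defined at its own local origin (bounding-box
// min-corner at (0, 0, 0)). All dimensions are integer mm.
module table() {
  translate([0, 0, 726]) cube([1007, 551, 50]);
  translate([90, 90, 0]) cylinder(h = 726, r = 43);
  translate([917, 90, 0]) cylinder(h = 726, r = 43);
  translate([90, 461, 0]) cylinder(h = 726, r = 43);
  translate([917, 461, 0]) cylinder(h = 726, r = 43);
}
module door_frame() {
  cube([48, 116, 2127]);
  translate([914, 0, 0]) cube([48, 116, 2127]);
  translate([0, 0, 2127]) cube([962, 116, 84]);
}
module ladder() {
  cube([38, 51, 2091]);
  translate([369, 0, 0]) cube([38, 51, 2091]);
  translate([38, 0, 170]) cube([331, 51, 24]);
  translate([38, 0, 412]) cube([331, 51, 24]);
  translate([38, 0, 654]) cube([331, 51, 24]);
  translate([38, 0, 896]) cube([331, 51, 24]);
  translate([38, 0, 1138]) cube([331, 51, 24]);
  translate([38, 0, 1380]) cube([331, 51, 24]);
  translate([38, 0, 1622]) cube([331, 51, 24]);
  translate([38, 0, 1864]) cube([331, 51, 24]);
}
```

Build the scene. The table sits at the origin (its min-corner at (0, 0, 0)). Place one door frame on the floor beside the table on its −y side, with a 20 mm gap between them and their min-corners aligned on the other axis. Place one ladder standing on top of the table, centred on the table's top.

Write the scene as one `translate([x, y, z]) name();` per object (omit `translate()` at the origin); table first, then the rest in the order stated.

table();
translate([0, -136, 0]) door_frame();
translate([300, 250, 776]) ladder();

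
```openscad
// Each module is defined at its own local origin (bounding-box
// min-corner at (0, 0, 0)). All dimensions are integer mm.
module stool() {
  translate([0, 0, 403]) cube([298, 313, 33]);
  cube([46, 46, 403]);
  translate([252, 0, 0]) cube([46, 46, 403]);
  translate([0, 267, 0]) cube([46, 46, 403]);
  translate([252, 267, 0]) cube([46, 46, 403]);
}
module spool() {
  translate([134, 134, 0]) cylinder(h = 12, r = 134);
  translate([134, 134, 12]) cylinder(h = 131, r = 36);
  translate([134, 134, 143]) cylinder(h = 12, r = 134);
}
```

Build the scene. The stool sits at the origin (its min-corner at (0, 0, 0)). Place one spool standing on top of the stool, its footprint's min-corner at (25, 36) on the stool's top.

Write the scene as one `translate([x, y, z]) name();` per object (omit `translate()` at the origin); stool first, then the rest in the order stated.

stool();
translate([25, 36, 436]) spool();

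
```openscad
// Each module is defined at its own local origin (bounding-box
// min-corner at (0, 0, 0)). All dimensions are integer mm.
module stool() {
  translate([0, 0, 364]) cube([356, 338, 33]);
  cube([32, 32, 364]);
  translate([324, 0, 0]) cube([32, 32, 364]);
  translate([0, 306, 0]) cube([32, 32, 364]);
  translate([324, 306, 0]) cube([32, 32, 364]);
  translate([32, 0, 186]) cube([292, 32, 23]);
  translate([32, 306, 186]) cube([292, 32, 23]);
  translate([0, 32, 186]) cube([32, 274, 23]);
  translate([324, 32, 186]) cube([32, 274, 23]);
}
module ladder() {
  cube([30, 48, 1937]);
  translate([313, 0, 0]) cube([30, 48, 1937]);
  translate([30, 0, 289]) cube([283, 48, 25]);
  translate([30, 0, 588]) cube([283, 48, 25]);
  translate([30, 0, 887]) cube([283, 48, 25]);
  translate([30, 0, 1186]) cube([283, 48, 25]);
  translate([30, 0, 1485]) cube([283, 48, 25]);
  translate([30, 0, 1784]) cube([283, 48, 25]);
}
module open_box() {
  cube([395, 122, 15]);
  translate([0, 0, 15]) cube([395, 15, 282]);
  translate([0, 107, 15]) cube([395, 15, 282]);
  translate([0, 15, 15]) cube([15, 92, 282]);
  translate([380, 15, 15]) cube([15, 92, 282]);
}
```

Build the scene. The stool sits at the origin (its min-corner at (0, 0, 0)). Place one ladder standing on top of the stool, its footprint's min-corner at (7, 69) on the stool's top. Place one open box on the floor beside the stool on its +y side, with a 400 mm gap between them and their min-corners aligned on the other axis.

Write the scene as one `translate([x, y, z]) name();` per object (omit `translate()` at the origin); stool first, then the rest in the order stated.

stool();
translate([7, 69, 397]) ladder();
translate([0, 738, 0]) open_box();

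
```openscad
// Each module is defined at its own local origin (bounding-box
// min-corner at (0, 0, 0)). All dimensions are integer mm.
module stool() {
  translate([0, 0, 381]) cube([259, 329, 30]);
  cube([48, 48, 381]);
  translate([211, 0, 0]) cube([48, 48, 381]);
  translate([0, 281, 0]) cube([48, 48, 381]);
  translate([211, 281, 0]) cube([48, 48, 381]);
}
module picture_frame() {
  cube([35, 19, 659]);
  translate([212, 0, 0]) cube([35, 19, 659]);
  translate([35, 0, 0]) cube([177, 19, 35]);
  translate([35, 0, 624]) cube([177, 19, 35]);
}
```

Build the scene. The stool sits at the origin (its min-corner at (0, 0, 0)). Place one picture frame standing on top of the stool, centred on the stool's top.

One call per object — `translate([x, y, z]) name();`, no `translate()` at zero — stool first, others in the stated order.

stool();
translate([6, 155, 411]) picture_frame();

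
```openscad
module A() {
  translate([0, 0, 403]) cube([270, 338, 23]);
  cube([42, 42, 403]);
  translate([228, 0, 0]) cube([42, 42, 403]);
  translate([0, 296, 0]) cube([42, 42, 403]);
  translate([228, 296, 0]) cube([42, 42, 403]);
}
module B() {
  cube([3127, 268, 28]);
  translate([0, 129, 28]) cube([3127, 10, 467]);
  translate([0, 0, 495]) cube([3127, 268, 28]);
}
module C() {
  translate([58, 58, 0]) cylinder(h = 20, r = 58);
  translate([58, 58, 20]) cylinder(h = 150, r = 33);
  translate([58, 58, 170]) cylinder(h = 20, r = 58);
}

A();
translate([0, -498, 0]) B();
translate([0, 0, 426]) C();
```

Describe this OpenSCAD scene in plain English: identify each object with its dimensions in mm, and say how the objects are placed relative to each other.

A is a simple wooden stool: a rectangular seat 270 mm (x) by 338 mm (y), 23 mm thick, top face at z = 426 mm, on four square legs, each 42×42 mm in cross-section. The legs rest on z = 0, each flush with a corner of the seat.

B is an I-beam lying along x, 3127 mm long. Overall section height 523 mm. Two flanges 268 mm wide (y) and 28 mm thick, one on the floor and one at the top; a web 10 mm thick runs between them, centred on the flange width.

C is a spool: two coaxial disc flanges of radius 58 mm and thickness 20 mm, joined by a core cylinder of radius 33 mm and height 150 mm. The lower flange rests on z = 0 and the three cylinders share a vertical axis.

The I-beam is on the floor beside the stool on its −y side. The spool is on top of the stool.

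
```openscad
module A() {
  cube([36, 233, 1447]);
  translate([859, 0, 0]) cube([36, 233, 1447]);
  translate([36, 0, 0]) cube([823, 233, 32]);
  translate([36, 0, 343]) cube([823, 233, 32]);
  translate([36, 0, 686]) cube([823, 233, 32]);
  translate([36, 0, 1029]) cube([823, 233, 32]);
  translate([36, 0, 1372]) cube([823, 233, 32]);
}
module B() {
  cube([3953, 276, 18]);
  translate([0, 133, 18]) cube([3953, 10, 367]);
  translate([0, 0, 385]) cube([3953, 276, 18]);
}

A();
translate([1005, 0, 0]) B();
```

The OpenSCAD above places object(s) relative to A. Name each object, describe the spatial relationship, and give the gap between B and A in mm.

A is a bookshelf. B is an I-beam. The I-beam is on the floor beside the bookshelf on its +x side. The gap between the I-beam and the bookshelf is 110 mm.

The I-beam's nearest face is 110 mm from the bookshelf's +x face.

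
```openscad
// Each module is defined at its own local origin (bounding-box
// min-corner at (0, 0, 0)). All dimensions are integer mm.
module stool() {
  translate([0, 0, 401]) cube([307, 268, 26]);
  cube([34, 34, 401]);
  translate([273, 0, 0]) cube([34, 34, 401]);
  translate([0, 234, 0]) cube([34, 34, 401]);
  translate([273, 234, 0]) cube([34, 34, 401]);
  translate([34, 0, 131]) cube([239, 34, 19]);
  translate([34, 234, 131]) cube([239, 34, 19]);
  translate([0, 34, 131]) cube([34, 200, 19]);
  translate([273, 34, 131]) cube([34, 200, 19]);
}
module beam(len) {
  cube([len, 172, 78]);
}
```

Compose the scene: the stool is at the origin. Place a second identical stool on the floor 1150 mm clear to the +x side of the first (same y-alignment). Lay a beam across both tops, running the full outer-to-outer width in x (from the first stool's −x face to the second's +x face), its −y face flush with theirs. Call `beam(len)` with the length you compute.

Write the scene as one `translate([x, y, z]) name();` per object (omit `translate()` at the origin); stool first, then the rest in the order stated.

stool();
translate([1457, 0, 0]) stool();
translate([0, 0, 427]) beam(1764);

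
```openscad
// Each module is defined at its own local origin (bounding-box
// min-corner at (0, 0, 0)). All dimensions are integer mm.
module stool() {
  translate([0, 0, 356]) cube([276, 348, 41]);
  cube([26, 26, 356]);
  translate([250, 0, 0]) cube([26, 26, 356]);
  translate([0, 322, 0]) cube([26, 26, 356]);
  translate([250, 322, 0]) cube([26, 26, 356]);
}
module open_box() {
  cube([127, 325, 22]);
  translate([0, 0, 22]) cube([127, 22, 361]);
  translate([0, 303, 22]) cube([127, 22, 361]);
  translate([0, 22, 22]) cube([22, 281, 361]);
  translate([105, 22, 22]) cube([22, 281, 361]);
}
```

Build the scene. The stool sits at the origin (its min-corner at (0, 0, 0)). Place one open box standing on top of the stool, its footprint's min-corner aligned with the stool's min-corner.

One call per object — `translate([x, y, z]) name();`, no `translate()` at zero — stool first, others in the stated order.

stool();
translate([0, 0, 397]) open_box();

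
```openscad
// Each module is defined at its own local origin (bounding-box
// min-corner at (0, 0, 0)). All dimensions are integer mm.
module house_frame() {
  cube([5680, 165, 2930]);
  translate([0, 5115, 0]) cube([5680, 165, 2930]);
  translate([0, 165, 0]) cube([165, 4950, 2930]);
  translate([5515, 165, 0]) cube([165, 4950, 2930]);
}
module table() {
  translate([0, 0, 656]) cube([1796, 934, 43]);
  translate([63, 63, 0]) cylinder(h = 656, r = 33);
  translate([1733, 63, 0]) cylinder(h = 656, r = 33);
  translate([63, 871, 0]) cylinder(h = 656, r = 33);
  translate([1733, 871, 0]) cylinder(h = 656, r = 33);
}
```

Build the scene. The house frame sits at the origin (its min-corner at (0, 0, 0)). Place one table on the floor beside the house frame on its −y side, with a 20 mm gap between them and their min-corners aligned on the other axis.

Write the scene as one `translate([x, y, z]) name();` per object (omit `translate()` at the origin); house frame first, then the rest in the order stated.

house_frame();
translate([0, -954, 0]) table();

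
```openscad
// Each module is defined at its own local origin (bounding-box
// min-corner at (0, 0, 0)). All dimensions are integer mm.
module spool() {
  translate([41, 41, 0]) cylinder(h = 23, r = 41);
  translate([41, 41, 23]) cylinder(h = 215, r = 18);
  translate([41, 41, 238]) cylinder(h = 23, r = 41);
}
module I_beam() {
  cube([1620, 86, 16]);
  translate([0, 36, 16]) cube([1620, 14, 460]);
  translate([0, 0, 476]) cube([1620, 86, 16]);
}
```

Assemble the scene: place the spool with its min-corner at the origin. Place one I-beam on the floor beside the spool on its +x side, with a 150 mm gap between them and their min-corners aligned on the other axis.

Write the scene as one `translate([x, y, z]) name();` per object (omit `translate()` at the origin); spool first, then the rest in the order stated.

spool();
translate([232, 0, 0]) I_beam();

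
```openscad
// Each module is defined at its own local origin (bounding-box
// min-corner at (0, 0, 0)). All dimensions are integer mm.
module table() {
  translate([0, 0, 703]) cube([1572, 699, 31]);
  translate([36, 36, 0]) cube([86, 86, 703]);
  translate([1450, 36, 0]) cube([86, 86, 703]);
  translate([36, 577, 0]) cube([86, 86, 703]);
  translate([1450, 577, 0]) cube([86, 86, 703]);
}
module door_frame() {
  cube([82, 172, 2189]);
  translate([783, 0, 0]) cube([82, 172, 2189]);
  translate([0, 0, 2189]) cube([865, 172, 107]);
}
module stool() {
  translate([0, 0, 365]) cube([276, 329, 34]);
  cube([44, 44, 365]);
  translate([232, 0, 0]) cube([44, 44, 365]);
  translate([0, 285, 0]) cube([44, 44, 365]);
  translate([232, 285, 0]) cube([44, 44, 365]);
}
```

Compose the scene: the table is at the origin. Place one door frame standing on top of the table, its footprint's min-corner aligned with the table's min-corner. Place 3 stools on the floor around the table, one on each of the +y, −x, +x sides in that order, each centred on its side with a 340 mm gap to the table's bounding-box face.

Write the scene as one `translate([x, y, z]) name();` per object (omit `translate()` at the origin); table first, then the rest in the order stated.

table();
translate([0, 0, 734]) door_frame();
translate([648, 1039, 0]) stool();
translate([-616, 185, 0]) stool();
translate([1912, 185, 0]) stool();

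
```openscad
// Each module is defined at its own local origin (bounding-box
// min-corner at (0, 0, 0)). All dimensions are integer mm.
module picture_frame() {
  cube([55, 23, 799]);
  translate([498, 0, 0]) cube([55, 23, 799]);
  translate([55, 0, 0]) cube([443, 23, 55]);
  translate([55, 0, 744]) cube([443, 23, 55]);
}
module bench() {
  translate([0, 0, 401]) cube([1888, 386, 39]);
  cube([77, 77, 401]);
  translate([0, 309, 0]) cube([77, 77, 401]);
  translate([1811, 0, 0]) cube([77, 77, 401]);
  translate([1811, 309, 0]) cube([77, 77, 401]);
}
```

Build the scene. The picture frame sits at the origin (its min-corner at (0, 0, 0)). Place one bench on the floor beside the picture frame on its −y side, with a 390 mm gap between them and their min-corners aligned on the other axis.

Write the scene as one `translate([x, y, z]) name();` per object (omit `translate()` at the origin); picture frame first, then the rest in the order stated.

picture_frame();
translate([0, -776, 0]) bench();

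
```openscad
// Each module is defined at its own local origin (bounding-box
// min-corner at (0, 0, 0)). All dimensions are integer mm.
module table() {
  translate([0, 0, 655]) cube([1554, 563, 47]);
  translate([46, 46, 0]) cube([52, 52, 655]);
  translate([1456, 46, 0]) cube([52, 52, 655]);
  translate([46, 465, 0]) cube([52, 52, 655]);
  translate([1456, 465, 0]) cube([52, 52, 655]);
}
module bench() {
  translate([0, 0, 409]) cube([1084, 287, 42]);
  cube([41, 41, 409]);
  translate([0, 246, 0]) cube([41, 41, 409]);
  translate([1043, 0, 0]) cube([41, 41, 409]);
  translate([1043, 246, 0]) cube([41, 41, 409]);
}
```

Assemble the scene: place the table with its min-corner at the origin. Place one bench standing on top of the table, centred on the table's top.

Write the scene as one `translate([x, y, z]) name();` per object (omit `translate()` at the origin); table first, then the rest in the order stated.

table();
translate([235, 138, 702]) bench();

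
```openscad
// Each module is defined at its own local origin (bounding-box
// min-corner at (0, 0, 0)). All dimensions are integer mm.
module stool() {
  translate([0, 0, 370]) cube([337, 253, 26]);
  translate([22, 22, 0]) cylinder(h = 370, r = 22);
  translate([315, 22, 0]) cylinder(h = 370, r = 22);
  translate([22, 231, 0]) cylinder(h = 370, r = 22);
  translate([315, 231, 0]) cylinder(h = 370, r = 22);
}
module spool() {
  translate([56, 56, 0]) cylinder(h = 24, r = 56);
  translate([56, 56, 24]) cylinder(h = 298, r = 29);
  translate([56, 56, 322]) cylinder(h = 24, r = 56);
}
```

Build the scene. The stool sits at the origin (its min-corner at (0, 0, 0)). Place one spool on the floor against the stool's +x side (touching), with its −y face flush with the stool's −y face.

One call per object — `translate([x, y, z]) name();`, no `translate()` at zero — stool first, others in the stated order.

stool();
translate([337, 0, 0]) spool();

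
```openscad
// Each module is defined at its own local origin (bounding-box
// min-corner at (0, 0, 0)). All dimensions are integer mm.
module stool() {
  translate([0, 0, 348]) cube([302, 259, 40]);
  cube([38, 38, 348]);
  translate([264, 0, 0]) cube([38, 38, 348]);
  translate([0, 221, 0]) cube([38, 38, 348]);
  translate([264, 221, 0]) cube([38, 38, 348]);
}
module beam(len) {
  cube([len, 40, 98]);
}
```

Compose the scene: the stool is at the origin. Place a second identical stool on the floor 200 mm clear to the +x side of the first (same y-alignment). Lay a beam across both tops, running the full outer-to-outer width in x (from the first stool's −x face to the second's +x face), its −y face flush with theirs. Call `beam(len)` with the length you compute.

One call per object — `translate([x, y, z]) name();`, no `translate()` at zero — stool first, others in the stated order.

stool();
translate([502, 0, 0]) stool();
translate([0, 0, 388]) beam(804);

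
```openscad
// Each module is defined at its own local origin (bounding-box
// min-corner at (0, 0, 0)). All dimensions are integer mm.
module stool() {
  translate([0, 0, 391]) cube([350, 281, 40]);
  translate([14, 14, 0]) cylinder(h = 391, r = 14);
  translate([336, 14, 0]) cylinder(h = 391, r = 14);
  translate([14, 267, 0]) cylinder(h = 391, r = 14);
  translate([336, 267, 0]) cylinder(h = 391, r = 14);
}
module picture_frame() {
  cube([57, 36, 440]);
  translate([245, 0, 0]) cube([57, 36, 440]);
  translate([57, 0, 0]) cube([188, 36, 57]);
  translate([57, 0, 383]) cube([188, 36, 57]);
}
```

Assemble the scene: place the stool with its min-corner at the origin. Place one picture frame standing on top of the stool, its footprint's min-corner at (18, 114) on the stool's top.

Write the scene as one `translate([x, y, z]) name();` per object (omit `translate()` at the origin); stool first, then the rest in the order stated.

stool();
translate([18, 114, 431]) picture_frame();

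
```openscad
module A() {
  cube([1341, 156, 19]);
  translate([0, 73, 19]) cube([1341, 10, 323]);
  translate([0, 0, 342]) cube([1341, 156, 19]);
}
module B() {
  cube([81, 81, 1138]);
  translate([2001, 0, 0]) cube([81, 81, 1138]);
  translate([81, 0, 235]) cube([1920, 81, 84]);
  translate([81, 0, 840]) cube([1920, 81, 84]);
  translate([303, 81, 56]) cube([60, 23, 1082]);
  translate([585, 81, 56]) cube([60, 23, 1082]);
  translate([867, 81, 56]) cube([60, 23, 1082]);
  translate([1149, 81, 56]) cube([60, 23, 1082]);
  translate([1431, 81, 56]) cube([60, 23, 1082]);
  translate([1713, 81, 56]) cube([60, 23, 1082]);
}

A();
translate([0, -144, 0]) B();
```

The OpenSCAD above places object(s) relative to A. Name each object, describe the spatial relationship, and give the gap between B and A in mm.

The fence section's nearest face is 40 mm from the I-beam's −y face.

A is an I-beam. B is a fence section. The fence section is on the floor beside the I-beam on its −y side. The gap between the fence section and the I-beam is 40 mm.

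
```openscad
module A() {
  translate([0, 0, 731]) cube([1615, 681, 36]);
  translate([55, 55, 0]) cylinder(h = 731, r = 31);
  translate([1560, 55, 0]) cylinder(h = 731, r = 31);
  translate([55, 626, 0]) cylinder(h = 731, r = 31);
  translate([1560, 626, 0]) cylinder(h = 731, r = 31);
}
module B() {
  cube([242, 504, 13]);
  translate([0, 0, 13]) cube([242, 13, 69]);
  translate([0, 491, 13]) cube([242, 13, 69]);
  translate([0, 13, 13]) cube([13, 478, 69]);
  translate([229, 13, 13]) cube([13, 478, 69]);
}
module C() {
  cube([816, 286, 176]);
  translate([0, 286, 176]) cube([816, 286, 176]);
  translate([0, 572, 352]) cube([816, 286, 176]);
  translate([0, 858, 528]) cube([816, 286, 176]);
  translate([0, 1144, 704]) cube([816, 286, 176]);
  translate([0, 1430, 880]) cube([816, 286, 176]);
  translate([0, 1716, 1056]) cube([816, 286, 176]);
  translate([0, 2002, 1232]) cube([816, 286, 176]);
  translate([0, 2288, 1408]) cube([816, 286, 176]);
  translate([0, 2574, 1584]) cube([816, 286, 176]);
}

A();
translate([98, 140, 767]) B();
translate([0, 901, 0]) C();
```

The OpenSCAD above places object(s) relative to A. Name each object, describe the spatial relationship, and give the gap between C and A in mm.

The staircase's nearest face is 220 mm from the table's +y face.

A is a table. B is an open box. C is a staircase. The open box is on top of the table. The staircase is on the floor beside the table on its +y side. The gap between the staircase and the table is 220 mm.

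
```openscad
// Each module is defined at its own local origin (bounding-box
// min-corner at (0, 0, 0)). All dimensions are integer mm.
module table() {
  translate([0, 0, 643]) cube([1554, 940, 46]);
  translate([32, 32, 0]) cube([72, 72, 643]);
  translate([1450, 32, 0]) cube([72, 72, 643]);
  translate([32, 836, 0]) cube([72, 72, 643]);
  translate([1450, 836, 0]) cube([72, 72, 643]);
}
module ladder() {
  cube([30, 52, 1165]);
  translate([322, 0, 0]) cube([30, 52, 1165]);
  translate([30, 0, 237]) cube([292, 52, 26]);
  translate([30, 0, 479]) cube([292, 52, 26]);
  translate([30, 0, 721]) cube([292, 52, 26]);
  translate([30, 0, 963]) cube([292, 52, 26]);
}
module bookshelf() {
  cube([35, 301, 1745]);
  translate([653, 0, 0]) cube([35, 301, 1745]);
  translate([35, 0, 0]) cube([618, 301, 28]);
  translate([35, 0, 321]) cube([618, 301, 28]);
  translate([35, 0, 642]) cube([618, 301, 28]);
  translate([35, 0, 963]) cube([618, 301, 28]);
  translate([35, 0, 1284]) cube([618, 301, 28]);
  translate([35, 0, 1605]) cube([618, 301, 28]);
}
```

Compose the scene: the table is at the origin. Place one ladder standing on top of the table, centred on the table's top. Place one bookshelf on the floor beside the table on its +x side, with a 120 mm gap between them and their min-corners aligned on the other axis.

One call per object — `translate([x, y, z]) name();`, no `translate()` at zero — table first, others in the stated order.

table();
translate([601, 444, 689]) ladder();
translate([1674, 0, 0]) bookshelf();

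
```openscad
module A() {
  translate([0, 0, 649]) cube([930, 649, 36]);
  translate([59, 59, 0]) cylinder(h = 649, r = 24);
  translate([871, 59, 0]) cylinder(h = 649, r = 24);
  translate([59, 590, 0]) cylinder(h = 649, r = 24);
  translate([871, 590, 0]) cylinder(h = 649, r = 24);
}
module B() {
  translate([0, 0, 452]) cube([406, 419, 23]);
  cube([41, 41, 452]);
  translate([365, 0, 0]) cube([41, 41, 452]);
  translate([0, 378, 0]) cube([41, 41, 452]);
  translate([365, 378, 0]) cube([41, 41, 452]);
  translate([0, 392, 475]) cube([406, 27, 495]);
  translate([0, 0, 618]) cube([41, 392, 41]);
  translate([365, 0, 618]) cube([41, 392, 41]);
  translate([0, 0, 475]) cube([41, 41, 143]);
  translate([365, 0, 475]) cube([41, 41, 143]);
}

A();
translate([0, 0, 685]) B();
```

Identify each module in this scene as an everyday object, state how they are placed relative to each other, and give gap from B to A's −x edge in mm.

The chair's min-x is at 0; the table's min-x is 0; gap = 0 mm.

A is a table. B is a chair. The chair is on top of the table. The gap from the chair to the table's −x edge is 0 mm.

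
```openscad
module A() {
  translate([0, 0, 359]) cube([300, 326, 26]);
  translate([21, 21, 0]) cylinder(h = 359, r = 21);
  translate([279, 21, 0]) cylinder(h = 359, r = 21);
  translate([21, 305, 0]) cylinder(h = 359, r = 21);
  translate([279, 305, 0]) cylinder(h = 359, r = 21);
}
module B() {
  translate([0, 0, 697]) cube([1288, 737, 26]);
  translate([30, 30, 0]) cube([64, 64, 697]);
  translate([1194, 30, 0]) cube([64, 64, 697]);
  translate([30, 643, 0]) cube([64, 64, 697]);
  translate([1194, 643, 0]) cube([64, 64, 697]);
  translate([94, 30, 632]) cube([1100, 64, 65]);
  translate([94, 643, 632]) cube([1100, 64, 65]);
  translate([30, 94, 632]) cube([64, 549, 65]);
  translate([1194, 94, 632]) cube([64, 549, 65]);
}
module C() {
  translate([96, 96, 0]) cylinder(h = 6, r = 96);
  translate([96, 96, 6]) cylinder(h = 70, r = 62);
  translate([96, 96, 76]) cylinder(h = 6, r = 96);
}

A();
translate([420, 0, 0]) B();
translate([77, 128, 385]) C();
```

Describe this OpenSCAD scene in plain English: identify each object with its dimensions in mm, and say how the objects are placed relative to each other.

A is a simple wooden stool: a rectangular seat 300 mm (x) by 326 mm (y), 26 mm thick, top face at z = 385 mm, on four round legs, each 42 mm in diameter. The legs rest on z = 0, each leg's axis is inset half a diameter from the nearest pair of seat edges (so the leg's bounding box is flush with the corner).

B is a table with a 1288×737 mm rectangular top, 26 mm thick, top surface at z = 723 mm, supported by four 64×64 mm square legs, each inset 30 mm from the nearest pair of top edges, running from the floor. Four apron rails, 64 mm thick and 65 mm tall, run between adjacent legs with their top edges flush with the underside of the top and their outer faces flush with the legs' outer faces.

C is a spool: two coaxial disc flanges of radius 96 mm and thickness 6 mm, joined by a core cylinder of radius 62 mm and height 70 mm. The lower flange rests on z = 0 and the three cylinders share a vertical axis.

The table is on the floor beside the stool on its +x side. The spool is on top of the stool.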